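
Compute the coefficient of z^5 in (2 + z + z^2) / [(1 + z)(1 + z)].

The denominator gives the recurrence a_n = −2a_(n−1) − a_(n−2) for n ≥ 3; the numerator fixes a_0 = 2, a_1 = -3, a_2 = 5.
Iterating: 2, -3, 5, -7, 9, -11, so a_5 = -11.

-11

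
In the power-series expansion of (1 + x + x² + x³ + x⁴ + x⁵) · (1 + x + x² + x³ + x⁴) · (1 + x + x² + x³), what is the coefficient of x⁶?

18

(1 + x + x² + x³ + x⁴ + x⁵) has coefficients 1,1,1,1,1,1 for degrees 0…5.
(1 + x + x² + x³ + x⁴) has coefficients 1,1,1,1,1,0,0 for degrees 0…6.
Finally multiplying by (1 + x + x² + x³), the product of all factors after the first has coefficients 1,2,3,4,4,3,2 for degrees 0…6.
[x⁶] = 1·2 + 1·3 + 1·4 + 1·4 + 1·3 + 1·2 = 18.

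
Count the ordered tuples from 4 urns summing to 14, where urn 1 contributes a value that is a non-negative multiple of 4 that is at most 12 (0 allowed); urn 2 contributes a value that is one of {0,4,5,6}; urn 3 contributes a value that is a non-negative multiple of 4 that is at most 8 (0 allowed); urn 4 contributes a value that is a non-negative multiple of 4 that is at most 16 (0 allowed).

The generating function for the choices is (1 + x^4 + x^8 + x^12)·(1 + x^4 + x^5 + x^6)·(1 + x^4 + x^8)·(1 + x^4 + x^8 + x^12 + x^16); the count is [x^14].
(1 + x^4 + x^8 + x^12) has coefficients 1,0,0,0,1,0,0,0,1,0,0,0,1 for degrees 0…12.
(1 + x^4 + x^5 + x^6) has coefficients 1,0,0,0,1,1,1,0,0,0,0,0,0,0,0 for degrees 0…14.
Multiplying by (1 + x^4 + x^8) gives running coefficients 1,0,0,0,2,1,1,0,2,1,1,0,1,1,1 for degrees 0…14.
Finally multiplying by (1 + x^4 + x^8 + x^12 + x^16), the product of all factors after the first has coefficients 1,0,0,0,3,1,1,0,5,2,2,0,6,3,3 for degrees 0…14.
[x^14] = 1·3 + 1·2 + 1·1 + 1·0 = 6.

6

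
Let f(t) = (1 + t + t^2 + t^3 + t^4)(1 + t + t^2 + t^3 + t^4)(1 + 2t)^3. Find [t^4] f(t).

81

(1 + t + t^2 + t^3 + t^4) has coefficients 1,1,1,1,1 for degrees 0…4.
(1 + t + t^2 + t^3 + t^4) has coefficients 1,1,1,1,1 for degrees 0…4.
Finally multiplying by (1 + 2t)^3, the product of all factors after the first has coefficients 1,7,19,27,27 for degrees 0…4.
[t^4] = 1·27 + 1·27 + 1·19 + 1·7 + 1·1 = 81.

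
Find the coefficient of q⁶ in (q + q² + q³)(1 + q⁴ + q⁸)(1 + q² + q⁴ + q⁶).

2

(q + q² + q³) has coefficients 0,1,1,1 for degrees 0…3.
(1 + q⁴ + q⁸) has coefficients 1,0,0,0,1,0,0 for degrees 0…6.
Finally multiplying by (1 + q² + q⁴ + q⁶), the product of all factors after the first has coefficients 1,0,1,0,2,0,2 for degrees 0…6.
[q⁶] = 1·0 + 1·2 + 1·0 = 2.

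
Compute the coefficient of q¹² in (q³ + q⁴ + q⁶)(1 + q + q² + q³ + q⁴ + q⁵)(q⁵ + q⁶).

(q³ + q⁴ + q⁶) has coefficients 0,0,0,1,1,0,1 for degrees 0…6.
(1 + q + q² + q³ + q⁴ + q⁵) has coefficients 1,1,1,1,1,1,0,0,0,0,0,0,0 for degrees 0…12.
Finally multiplying by (q⁵ + q⁶), the product of all factors after the first has coefficients 0,0,0,0,0,1,2,2,2,2,2,1,0 for degrees 0…12.
[q¹²] = 1·2 + 1·2 + 1·2 = 6.

6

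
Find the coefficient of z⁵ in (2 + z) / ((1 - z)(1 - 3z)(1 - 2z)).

2233

The denominator gives the recurrence a_n = 6a_(n−1) − 11a_(n−2) + 6a_(n−3) for n ≥ 3; the numerator fixes a_0 = 2, a_1 = 13, a_2 = 56.
Iterating: 2, 13, 56, 205, 692, 2233, so a_5 = 2233.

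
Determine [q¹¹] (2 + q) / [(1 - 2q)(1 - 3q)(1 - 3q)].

The denominator gives the recurrence a_n = 8a_(n−1) − 21a_(n−2) + 18a_(n−3) for n ≥ 3; the numerator fixes a_0 = 2, a_1 = 17, a_2 = 94.
Iterating: 2, 17, 94, 431, 1780, 6881, 25426, 90947, 317488, 1087685, 3671278, 12243623, so a_11 = 12243623.

12243623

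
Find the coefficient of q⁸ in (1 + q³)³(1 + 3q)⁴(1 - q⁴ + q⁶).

(1 + q³)³ has coefficients 1,0,0,3,0,0,3,0,0 for degrees 0…8.
(1 + 3q)⁴ has coefficients 1,12,54,108,81,0,0,0,0 for degrees 0…8.
Finally multiplying by (1 - q⁴ + q⁶), the product of all factors after the first has coefficients 1,12,54,108,80,-12,-53,-96,-27 for degrees 0…8.
[q⁸] = 1·(-27) + 3·(-12) + 3·54 = 99.

99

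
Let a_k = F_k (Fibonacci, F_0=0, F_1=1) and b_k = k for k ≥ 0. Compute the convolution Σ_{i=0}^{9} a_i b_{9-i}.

133

Write out a_i and b_{9-i} for i = 0,…,9 and sum the products.
Σ = 0·9 + 1·8 + 1·7 + 2·6 + 3·5 + 5·4 + 8·3 + 13·2 + 21·1 + 34·0 = 133.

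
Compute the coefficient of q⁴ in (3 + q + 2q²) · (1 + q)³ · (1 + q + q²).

33

(3 + q + 2q²) has coefficients 3,1,2 for degrees 0…2.
(1 + q)³ has coefficients 1,3,3,1,0 for degrees 0…4.
Finally multiplying by (1 + q + q²), the product of all factors after the first has coefficients 1,4,7,7,4 for degrees 0…4.
[q⁴] = 3·4 + 1·7 + 2·7 = 33.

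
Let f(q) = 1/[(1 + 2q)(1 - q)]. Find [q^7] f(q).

Partial fractions give a closed form: a_n = (2/3)·(-2)^n + (1/3)·1^n.
At n = 7: a_7 = -85.

-85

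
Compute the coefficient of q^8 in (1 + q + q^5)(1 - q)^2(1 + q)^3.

-2

(1 + q + q^5) has coefficients 1,1,0,0,0,1 for degrees 0…5.
(1 - q)^2 has coefficients 1,-2,1,0,0,0,0,0,0 for degrees 0…8.
Finally multiplying by (1 + q)^3, the product of all factors after the first has coefficients 1,1,-2,-2,1,1,0,0,0 for degrees 0…8.
[q^8] = 1·0 + 1·0 + 1·(-2) = -2.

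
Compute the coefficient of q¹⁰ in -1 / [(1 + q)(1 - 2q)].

Partial fractions give a closed form: a_n = (-1/3)·(-1)^n + (-2/3)·2^n.
At n = 10: a_10 = -683.

-683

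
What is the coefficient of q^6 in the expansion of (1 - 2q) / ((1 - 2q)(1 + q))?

The denominator gives the recurrence a_n = a_(n−1) + 2a_(n−2) for n ≥ 2; the numerator fixes a_0 = 1, a_1 = -1.
Iterating: 1, -1, 1, -1, 1, -1, 1, so a_6 = 1.

1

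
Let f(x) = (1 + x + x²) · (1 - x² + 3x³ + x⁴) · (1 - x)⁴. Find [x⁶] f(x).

-5

(1 + x + x²) has coefficients 1,1,1 for degrees 0…2.
(1 - x² + 3x³ + x⁴) has coefficients 1,0,-1,3,1,0,0 for degrees 0…6.
Finally multiplying by (1 - x)⁴, the product of all factors after the first has coefficients 1,-4,5,3,-16,18,-7 for degrees 0…6.
[x⁶] = 1·(-7) + 1·18 + 1·(-16) = -5.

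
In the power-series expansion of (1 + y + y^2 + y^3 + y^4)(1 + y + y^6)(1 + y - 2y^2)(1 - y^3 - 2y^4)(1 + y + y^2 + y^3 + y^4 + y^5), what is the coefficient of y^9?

(1 + y + y^2 + y^3 + y^4) has coefficients 1,1,1,1,1 for degrees 0…4.
(1 + y + y^6) has coefficients 1,1,0,0,0,0,1,0,0,0 for degrees 0…9.
Multiplying by (1 + y - 2y^2) gives running coefficients 1,2,-1,-2,0,0,1,1,-2,0 for degrees 0…9.
Multiplying by (1 - y^3 - 2y^4) gives running coefficients 1,2,-1,-3,-4,-3,5,5,-2,-1 for degrees 0…9.
Finally multiplying by (1 + y + y^2 + y^3 + y^4 + y^5), the product of all factors after the first has coefficients 1,3,2,-1,-5,-8,-4,-1,-2,0 for degrees 0…9.
[y^9] = 1·0 + 1·(-2) + 1·(-1) + 1·(-4) + 1·(-8) = -15.

-15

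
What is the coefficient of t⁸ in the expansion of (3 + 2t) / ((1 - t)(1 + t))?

3

Partial fractions give a closed form: a_n = (5/2)·1^n + (1/2)·(-1)^n.
At n = 8: a_8 = 3.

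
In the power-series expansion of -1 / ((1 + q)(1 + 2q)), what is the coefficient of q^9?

1023

The denominator gives the recurrence a_n = −3a_(n−1) − 2a_(n−2) for n ≥ 2; the numerator fixes a_0 = -1, a_1 = 3.
Iterating: -1, 3, -7, 15, -31, 63, -127, 255, -511, 1023, so a_9 = 1023.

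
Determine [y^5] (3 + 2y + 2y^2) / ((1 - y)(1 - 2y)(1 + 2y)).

Partial fractions give a closed form: a_n = (-7/3)·1^n + (9/2)·2^n + (5/6)·(-2)^n.
At n = 5: a_5 = 115.

115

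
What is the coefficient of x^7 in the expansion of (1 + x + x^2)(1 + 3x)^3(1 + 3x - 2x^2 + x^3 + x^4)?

(1 + x + x^2) has coefficients 1,1,1 for degrees 0…2.
(1 + 3x)^3 has coefficients 1,9,27,27,0,0,0,0 for degrees 0…7.
Finally multiplying by (1 + 3x - 2x^2 + x^3 + x^4), the product of all factors after the first has coefficients 1,12,52,91,37,-18,54,27 for degrees 0…7.
[x^7] = 1·27 + 1·54 + 1·(-18) = 63.

63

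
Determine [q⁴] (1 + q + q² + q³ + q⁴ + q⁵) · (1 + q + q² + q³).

4

(1 + q + q² + q³ + q⁴ + q⁵) has coefficients 1,1,1,1,1 for degrees 0…4.
(1 + q + q² + q³) has coefficients 1,1,1,1,0 for degrees 0…4.
[q⁴] = 1·0 + 1·1 + 1·1 + 1·1 + 1·1 = 4.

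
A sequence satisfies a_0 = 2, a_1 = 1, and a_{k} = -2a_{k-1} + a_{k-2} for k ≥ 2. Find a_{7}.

The ordinary generating function has denominator 1 + 2q - q^2.
Iterating the recurrence: a_0,…,a_{7} = 2, 1, 0, 1, -2, 5, -12, 29.

29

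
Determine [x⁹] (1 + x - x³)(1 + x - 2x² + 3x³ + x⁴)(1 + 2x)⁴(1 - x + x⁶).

(1 + x - x³) has coefficients 1,1,0,-1 for degrees 0…3.
(1 + x - 2x² + 3x³ + x⁴) has coefficients 1,1,-2,3,1,0,0,0,0,0 for degrees 0…9.
Multiplying by (1 + 2x)⁴ gives running coefficients 1,9,30,43,25,32,88,80,16,0 for degrees 0…9.
Finally multiplying by (1 - x + x⁶), the product of all factors after the first has coefficients 1,8,21,13,-18,7,57,1,-34,27 for degrees 0…9.
[x⁹] = 1·27 + 1·(-34) − 1·57 = -64.

-64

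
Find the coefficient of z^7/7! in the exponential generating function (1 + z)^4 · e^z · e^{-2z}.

-225

The EGF product rule gives c_7 = Σ_{k_1+k_2+k_3=7} C(7; k_1,k_2,k_3) · ∏ g_i(k_i), where (1+z)^4 gives the falling factorial (4)_k; e^z gives (1)^k; e^{-2z} gives (-2)^k.
g_1(k) for k = 0…7: 1, 4, 12, 24, 24, 0, 0, 0.
g_2(k) for k = 0…7: 1, 1, 1, 1, 1, 1, 1, 1.
g_3(k) for k = 0…7: 1, -2, 4, -8, 16, -32, 64, -128.
First combine the last two factors: h(k) = Σ_j C(k,j)·g_2(j)·g_3(k−j) for k = 0…7: 1, -1, 1, -1, 1, -1, 1, -1.
c_7 = Σ_k C(7,k)·g_1(k)·h(7−k) = 1·1·(-1) + 7·4·1 + 21·12·(-1) + 35·24·1 + 35·24·(-1) = −1 + 28 − 252 + 840 − 840 = -225.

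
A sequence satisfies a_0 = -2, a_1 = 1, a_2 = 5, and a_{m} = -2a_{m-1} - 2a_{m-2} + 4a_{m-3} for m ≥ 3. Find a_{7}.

The ordinary generating function has denominator 1 + 2z + 2z^2 - 4z^3.
Iterating the recurrence: a_0,…,a_{7} = -2, 1, 5, -20, 34, -8, -132, 416.

416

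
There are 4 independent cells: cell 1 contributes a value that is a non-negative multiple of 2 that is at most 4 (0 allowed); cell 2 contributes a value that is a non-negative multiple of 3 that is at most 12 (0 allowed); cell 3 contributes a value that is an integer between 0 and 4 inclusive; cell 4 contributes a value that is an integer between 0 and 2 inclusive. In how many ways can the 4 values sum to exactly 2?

The generating function for the choices is (1 + y² + y⁴)·(1 + y³ + y⁶ + y⁹ + y¹²)·(1 + y + y² + y³ + y⁴)·(1 + y + y²); the count is [y²].
(1 + y² + y⁴) has coefficients 1,0,1 for degrees 0…2.
(1 + y³ + y⁶ + y⁹ + y¹²) has coefficients 1,0,0 for degrees 0…2.
Multiplying by (1 + y + y² + y³ + y⁴) gives running coefficients 1,1,1 for degrees 0…2.
Finally multiplying by (1 + y + y²), the product of all factors after the first has coefficients 1,2,3 for degrees 0…2.
[y²] = 1·3 + 1·1 = 4.

4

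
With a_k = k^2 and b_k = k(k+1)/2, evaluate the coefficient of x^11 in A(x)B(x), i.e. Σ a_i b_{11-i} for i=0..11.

3289

The convolution is the x^11 coefficient of A(x)B(x).
Σ = 0·66 + 1·55 + 4·45 + 9·36 + 16·28 + 25·21 + 36·15 + 49·10 + 64·6 + 81·3 + 100·1 + 121·0 = 3289.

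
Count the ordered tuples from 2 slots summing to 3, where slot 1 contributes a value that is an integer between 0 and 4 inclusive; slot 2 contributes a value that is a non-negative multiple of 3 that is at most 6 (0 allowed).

The generating function for the choices is (1 + x + x² + x³ + x⁴)·(1 + x³ + x⁶); the count is [x³].
(1 + x + x² + x³ + x⁴) has coefficients 1,1,1,1 for degrees 0…3.
(1 + x³ + x⁶) has coefficients 1,0,0,1 for degrees 0…3.
[x³] = 1·1 + 1·0 + 1·0 + 1·1 = 2.

2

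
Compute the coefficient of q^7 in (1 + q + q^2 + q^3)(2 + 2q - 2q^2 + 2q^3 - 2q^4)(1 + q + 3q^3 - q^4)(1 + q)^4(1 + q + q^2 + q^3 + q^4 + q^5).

(1 + q + q^2 + q^3) has coefficients 1,1,1,1 for degrees 0…3.
(2 + 2q - 2q^2 + 2q^3 - 2q^4) has coefficients 2,2,-2,2,-2,0,0,0 for degrees 0…7.
Multiplying by (1 + q + 3q^3 - q^4) gives running coefficients 2,4,0,6,4,-10,8,-8 for degrees 0…7.
Multiplying by (1 + q)^4 gives running coefficients 2,12,28,38,46,46,16,-14 for degrees 0…7.
Finally multiplying by (1 + q + q^2 + q^3 + q^4 + q^5), the product of all factors after the first has coefficients 2,14,42,80,126,172,186,160 for degrees 0…7.
[q^7] = 1·160 + 1·186 + 1·172 + 1·126 = 644.

644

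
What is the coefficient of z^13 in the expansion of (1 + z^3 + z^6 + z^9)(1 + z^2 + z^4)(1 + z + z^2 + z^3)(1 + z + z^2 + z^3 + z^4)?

18

(1 + z^3 + z^6 + z^9) has coefficients 1,0,0,1,0,0,1,0,0,1 for degrees 0…9.
(1 + z^2 + z^4) has coefficients 1,0,1,0,1,0,0,0,0,0,0,0,0,0 for degrees 0…13.
Multiplying by (1 + z + z^2 + z^3) gives running coefficients 1,1,2,2,2,2,1,1,0,0,0,0,0,0 for degrees 0…13.
Finally multiplying by (1 + z + z^2 + z^3 + z^4), the product of all factors after the first has coefficients 1,2,4,6,8,9,9,8,6,4,2,1,0,0 for degrees 0…13.
[z^13] = 1·0 + 1·2 + 1·8 + 1·8 = 18.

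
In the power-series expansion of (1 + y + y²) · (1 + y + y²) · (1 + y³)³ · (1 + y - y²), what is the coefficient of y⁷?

9

(1 + y + y²) has coefficients 1,1,1 for degrees 0…2.
(1 + y + y²) has coefficients 1,1,1,0,0,0,0,0 for degrees 0…7.
Multiplying by (1 + y³)³ gives running coefficients 1,1,1,3,3,3,3,3 for degrees 0…7.
Finally multiplying by (1 + y - y²), the product of all factors after the first has coefficients 1,2,1,3,5,3,3,3 for degrees 0…7.
[y⁷] = 1·3 + 1·3 + 1·3 = 9.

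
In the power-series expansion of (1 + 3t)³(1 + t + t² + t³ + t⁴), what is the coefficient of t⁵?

(1 + 3t)³ has coefficients 1,9,27,27 for degrees 0…3.
(1 + t + t² + t³ + t⁴) has coefficients 1,1,1,1,1,0 for degrees 0…5.
[t⁵] = 1·0 + 9·1 + 27·1 + 27·1 = 63.

63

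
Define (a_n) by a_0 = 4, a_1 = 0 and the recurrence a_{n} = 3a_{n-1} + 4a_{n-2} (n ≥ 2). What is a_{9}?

209712

The ordinary generating function has denominator 1 - 3q - 4q^2.
Iterating the recurrence: a_0,…,a_{9} = 4, 0, 16, 48, 208, 816, 3280, 13104, 52432, 209712.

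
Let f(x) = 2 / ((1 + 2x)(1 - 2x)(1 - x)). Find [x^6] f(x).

170

Partial fractions give a closed form: a_n = (2/3)·(-2)^n + (2)·2^n + (-2/3)·1^n.
At n = 6: a_6 = 170.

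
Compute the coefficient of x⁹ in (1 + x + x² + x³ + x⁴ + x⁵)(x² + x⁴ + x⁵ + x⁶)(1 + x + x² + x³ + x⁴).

(1 + x + x² + x³ + x⁴ + x⁵) has coefficients 1,1,1,1,1,1 for degrees 0…5.
(x² + x⁴ + x⁵ + x⁶) has coefficients 0,0,1,0,1,1,1,0,0,0 for degrees 0…9.
Finally multiplying by (1 + x + x² + x³ + x⁴), the product of all factors after the first has coefficients 0,0,1,1,2,3,4,3,3,2 for degrees 0…9.
[x⁹] = 1·2 + 1·3 + 1·3 + 1·4 + 1·3 + 1·2 = 17.

17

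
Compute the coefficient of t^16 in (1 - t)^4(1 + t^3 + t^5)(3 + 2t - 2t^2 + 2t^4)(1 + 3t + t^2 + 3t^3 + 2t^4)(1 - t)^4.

297

(1 - t)^4 has coefficients 1,-4,6,-4,1 for degrees 0…4.
(1 + t^3 + t^5) has coefficients 1,0,0,1,0,1,0,0,0,0,0,0,0,0,0,0,0 for degrees 0…16.
Multiplying by (3 + 2t - 2t^2 + 2t^4) gives running coefficients 3,2,-2,3,4,1,2,0,0,2,0,0,0,0,0,0,0 for degrees 0…16.
Multiplying by (1 + 3t + t^2 + 3t^3 + 2t^4) gives running coefficients 3,11,7,8,23,14,14,25,13,10,10,2,6,4,0,0,0 for degrees 0…16.
Finally multiplying by (1 - t)^4, the product of all factors after the first has coefficients 3,-1,-19,34,-8,-47,71,-31,-36,66,-38,-5,31,-38,22,2,-10 for degrees 0…16.
[t^16] = 1·(-10) − 4·2 + 6·22 − 4·(-38) + 1·31 = 297.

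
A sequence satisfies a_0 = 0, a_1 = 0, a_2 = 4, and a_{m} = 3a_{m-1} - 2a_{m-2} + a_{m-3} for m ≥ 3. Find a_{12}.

The ordinary generating function has denominator 1 - 3x + 2x^2 - x^3.
Iterating the recurrence: a_0,…,a_{12} = 0, 0, 4, 12, 28, 64, 148, 344, 800, 1860, 4324, 10052, 23368.

23368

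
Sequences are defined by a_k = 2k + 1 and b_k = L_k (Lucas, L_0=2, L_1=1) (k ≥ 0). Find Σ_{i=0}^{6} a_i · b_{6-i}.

178

Write out a_i and b_{6-i} for i = 0,…,6 and sum the products.
Σ = 1·18 + 3·11 + 5·7 + 7·4 + 9·3 + 11·1 + 13·2 = 178.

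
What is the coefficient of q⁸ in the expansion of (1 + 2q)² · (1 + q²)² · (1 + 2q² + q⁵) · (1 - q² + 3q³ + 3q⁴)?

116

(1 + 2q)² has coefficients 1,4,4 for degrees 0…2.
(1 + q²)² has coefficients 1,0,2,0,1,0,0,0,0 for degrees 0…8.
Multiplying by (1 + 2q² + q⁵) gives running coefficients 1,0,4,0,5,1,2,2,0 for degrees 0…8.
Finally multiplying by (1 - q² + 3q³ + 3q⁴), the product of all factors after the first has coefficients 1,0,3,3,4,13,9,16,16 for degrees 0…8.
[q⁸] = 1·16 + 4·16 + 4·9 = 116.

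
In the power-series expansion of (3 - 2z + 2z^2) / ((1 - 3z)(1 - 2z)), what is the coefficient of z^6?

The denominator gives the recurrence a_n = 5a_(n−1) − 6a_(n−2) for n ≥ 3; the numerator fixes a_0 = 3, a_1 = 13, a_2 = 49.
Iterating: 3, 13, 49, 167, 541, 1703, 5269, so a_6 = 5269.

5269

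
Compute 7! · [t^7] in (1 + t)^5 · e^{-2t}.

The EGF product rule gives c_7 = Σ_{k_1+k_2=7} C(7; k_1,k_2) · ∏ g_i(k_i), where (1+t)^5 gives the falling factorial (5)_k; e^{-2t} gives (-2)^k.
g_1(k) for k = 0…7: 1, 5, 20, 60, 120, 120, 0, 0.
g_2(k) for k = 0…7: 1, -2, 4, -8, 16, -32, 64, -128.
c_7 = Σ_k C(7,k)·g_1(k)·g_2(7−k) = 1·1·(-128) + 7·5·64 + 21·20·(-32) + 35·60·16 + 35·120·(-8) + 21·120·4 = −128 + 2240 − 13440 + 33600 − 33600 + 10080 = -1248.

-1248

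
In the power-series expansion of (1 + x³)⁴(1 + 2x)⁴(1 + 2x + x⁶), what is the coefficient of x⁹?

(1 + x³)⁴ has coefficients 1,0,0,4,0,0,6,0,0,4 for degrees 0…9.
(1 + 2x)⁴ has coefficients 1,8,24,32,16,0,0,0,0,0 for degrees 0…9.
Finally multiplying by (1 + 2x + x⁶), the product of all factors after the first has coefficients 1,10,40,80,80,32,1,8,24,32 for degrees 0…9.
[x⁹] = 1·32 + 4·1 + 6·80 + 4·1 = 520.

520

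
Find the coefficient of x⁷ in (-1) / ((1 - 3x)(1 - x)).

-3280

Partial fractions give a closed form: a_n = (-3/2)·3^n + (1/2)·1^n.
At n = 7: a_7 = -3280.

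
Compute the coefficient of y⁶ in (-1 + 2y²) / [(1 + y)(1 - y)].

The denominator gives the recurrence a_n = a_(n−2) for n ≥ 3; the numerator fixes a_0 = -1, a_1 = 0, a_2 = 1.
Iterating: -1, 0, 1, 0, 1, 0, 1, so a_6 = 1.

1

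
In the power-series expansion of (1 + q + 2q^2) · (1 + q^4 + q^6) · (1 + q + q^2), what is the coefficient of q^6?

(1 + q + 2q^2) has coefficients 1,1,2 for degrees 0…2.
(1 + q^4 + q^6) has coefficients 1,0,0,0,1,0,1 for degrees 0…6.
Finally multiplying by (1 + q + q^2), the product of all factors after the first has coefficients 1,1,1,0,1,1,2 for degrees 0…6.
[q^6] = 1·2 + 1·1 + 2·1 = 5.

5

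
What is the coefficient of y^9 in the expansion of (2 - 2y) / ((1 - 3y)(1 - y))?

39366

Partial fractions give a closed form: a_n = (2)·3^n.
At n = 9: a_9 = 39366.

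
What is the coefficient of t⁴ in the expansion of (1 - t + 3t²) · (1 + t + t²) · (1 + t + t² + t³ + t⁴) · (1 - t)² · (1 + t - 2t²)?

(1 - t + 3t²) has coefficients 1,-1,3 for degrees 0…2.
(1 + t + t²) has coefficients 1,1,1,0,0 for degrees 0…4.
Multiplying by (1 + t + t² + t³ + t⁴) gives running coefficients 1,2,3,3,3 for degrees 0…4.
Multiplying by (1 - t)² gives running coefficients 1,0,0,-1,0 for degrees 0…4.
Finally multiplying by (1 + t - 2t²), the product of all factors after the first has coefficients 1,1,-2,-1,-1 for degrees 0…4.
[t⁴] = 1·(-1) − 1·(-1) + 3·(-2) = -6.

-6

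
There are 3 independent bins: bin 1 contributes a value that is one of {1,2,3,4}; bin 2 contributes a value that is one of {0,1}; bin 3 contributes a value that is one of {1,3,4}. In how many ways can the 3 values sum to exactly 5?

The generating function for the choices is (q + q² + q³ + q⁴)·(1 + q)·(q + q³ + q⁴); the count is [q⁵].
(q + q² + q³ + q⁴) has coefficients 0,1,1,1,1 for degrees 0…4.
(1 + q) has coefficients 1,1,0,0,0,0 for degrees 0…5.
Finally multiplying by (q + q³ + q⁴), the product of all factors after the first has coefficients 0,1,1,1,2,1 for degrees 0…5.
[q⁵] = 1·2 + 1·1 + 1·1 + 1·1 = 5.

5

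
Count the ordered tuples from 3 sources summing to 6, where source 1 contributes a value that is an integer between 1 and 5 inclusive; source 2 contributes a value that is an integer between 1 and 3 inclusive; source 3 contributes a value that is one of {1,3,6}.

The generating function for the choices is (y + y^2 + y^3 + y^4 + y^5)·(y + y^2 + y^3)·(y + y^3 + y^6); the count is [y^6].
(y + y^2 + y^3 + y^4 + y^5) has coefficients 0,1,1,1,1,1 for degrees 0…5.
(y + y^2 + y^3) has coefficients 0,1,1,1,0,0,0 for degrees 0…6.
Finally multiplying by (y + y^3 + y^6), the product of all factors after the first has coefficients 0,0,1,1,2,1,1 for degrees 0…6.
[y^6] = 1·1 + 1·2 + 1·1 + 1·1 + 1·0 = 5.

5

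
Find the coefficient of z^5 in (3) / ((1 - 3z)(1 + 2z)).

Partial fractions give a closed form: a_n = (9/5)·3^n + (6/5)·(-2)^n.
At n = 5: a_5 = 399.

399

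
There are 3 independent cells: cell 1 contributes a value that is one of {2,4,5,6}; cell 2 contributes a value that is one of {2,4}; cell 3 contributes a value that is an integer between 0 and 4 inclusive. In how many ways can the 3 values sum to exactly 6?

The generating function for the choices is (x^2 + x^4 + x^5 + x^6)·(x^2 + x^4)·(1 + x + x^2 + x^3 + x^4); the count is [x^6].
(x^2 + x^4 + x^5 + x^6) has coefficients 0,0,1,0,1,1,1 for degrees 0…6.
(x^2 + x^4) has coefficients 0,0,1,0,1,0,0 for degrees 0…6.
Finally multiplying by (1 + x + x^2 + x^3 + x^4), the product of all factors after the first has coefficients 0,0,1,1,2,2,2 for degrees 0…6.
[x^6] = 1·2 + 1·1 + 1·0 + 1·0 = 3.

3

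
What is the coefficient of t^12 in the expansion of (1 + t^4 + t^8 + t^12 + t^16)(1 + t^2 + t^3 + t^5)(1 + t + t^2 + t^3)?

4

(1 + t^4 + t^8 + t^12 + t^16) has coefficients 1,0,0,0,1,0,0,0,1,0,0,0,1 for degrees 0…12.
(1 + t^2 + t^3 + t^5) has coefficients 1,0,1,1,0,1,0,0,0,0,0,0,0 for degrees 0…12.
Finally multiplying by (1 + t + t^2 + t^3), the product of all factors after the first has coefficients 1,1,2,3,2,3,2,1,1,0,0,0,0 for degrees 0…12.
[t^12] = 1·0 + 1·1 + 1·2 + 1·1 = 4.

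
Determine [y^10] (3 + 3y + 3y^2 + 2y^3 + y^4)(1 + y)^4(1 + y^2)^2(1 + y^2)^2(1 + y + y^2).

1164

(3 + 3y + 3y^2 + 2y^3 + y^4) has coefficients 3,3,3,2,1 for degrees 0…4.
(1 + y)^4 has coefficients 1,4,6,4,1,0,0,0,0,0,0 for degrees 0…10.
Multiplying by (1 + y^2)^2 gives running coefficients 1,4,8,12,14,12,8,4,1,0,0 for degrees 0…10.
Multiplying by (1 + y^2)^2 gives running coefficients 1,4,10,20,31,40,44,40,31,20,10 for degrees 0…10.
Finally multiplying by (1 + y + y^2), the product of all factors after the first has coefficients 1,5,15,34,61,91,115,124,115,91,61 for degrees 0…10.
[y^10] = 3·61 + 3·91 + 3·115 + 2·124 + 1·115 = 1164.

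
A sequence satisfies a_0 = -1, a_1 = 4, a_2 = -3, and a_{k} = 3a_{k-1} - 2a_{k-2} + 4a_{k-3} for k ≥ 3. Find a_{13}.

-386221

The ordinary generating function has denominator 1 - 3q + 2q^2 - 4q^3.
Iterating the recurrence: a_0,…,a_{13} = -1, 4, -3, -21, -41, -93, -281, -821, -2273, -6301, -17641, -49413, -138161, -386221.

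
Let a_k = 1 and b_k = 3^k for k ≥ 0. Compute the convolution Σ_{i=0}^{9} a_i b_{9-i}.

This is [x^9] in the product of the two ordinary generating functions.
Σ = 1·19683 + 1·6561 + 1·2187 + 1·729 + 1·243 + 1·81 + 1·27 + 1·9 + 1·3 + 1·1 = 29524.

29524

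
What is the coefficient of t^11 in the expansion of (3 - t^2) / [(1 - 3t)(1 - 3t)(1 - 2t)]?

The denominator gives the recurrence a_n = 8a_(n−1) − 21a_(n−2) + 18a_(n−3) for n ≥ 3; the numerator fixes a_0 = 3, a_1 = 24, a_2 = 128.
Iterating: 3, 24, 128, 574, 2336, 8938, 32780, 116590, 405224, 1383442, 4656452, 15493366, so a_11 = 15493366.

15493366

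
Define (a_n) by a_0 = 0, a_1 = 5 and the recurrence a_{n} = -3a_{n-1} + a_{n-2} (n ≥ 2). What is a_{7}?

5945

The ordinary generating function has denominator 1 + 3y - y^2.
Iterating the recurrence: a_0,…,a_{7} = 0, 5, -15, 50, -165, 545, -1800, 5945.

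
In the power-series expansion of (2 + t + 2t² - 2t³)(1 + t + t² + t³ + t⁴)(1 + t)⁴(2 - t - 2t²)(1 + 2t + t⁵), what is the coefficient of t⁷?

(2 + t + 2t² - 2t³) has coefficients 2,1,2,-2 for degrees 0…3.
(1 + t + t² + t³ + t⁴) has coefficients 1,1,1,1,1,0,0,0 for degrees 0…7.
Multiplying by (1 + t)⁴ gives running coefficients 1,5,11,15,16,15,11,5 for degrees 0…7.
Multiplying by (2 - t - 2t²) gives running coefficients 2,9,15,9,-5,-16,-25,-31 for degrees 0…7.
Finally multiplying by (1 + 2t + t⁵), the product of all factors after the first has coefficients 2,13,33,39,13,-24,-48,-66 for degrees 0…7.
[t⁷] = 2·(-66) + 1·(-48) + 2·(-24) − 2·13 = -254.

-254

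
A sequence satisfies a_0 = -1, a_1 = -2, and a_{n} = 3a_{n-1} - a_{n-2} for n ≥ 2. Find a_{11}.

-28657

The ordinary generating function has denominator 1 - 3q + q^2.
Iterating the recurrence: a_0,…,a_{11} = -1, -2, -5, -13, -34, -89, -233, -610, -1597, -4181, -10946, -28657.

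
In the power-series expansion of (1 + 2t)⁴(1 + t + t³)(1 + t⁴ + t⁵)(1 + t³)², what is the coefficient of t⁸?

(1 + 2t)⁴ has coefficients 1,8,24,32,16 for degrees 0…4.
(1 + t + t³) has coefficients 1,1,0,1,0,0,0,0,0 for degrees 0…8.
Multiplying by (1 + t⁴ + t⁵) gives running coefficients 1,1,0,1,1,2,1,1,1 for degrees 0…8.
Finally multiplying by (1 + t³)², the product of all factors after the first has coefficients 1,1,0,3,3,2,4,4,5 for degrees 0…8.
[t⁸] = 1·5 + 8·4 + 24·4 + 32·2 + 16·3 = 245.

245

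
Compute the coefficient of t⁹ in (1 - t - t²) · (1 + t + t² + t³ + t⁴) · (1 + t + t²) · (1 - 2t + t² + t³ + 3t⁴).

-17

(1 - t - t²) has coefficients 1,-1,-1 for degrees 0…2.
(1 + t + t² + t³ + t⁴) has coefficients 1,1,1,1,1,0,0,0,0,0 for degrees 0…9.
Multiplying by (1 + t + t²) gives running coefficients 1,2,3,3,3,2,1,0,0,0 for degrees 0…9.
Finally multiplying by (1 - 2t + t² + t³ + 3t⁴), the product of all factors after the first has coefficients 1,0,0,0,5,8,12,12,12,7 for degrees 0…9.
[t⁹] = 1·7 − 1·12 − 1·12 = -17.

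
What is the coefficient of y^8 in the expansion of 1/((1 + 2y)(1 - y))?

171

Partial fractions give a closed form: a_n = (2/3)·(-2)^n + (1/3)·1^n.
At n = 8: a_8 = 171.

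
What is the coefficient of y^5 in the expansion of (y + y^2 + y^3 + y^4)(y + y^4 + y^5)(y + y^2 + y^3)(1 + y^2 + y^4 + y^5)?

4

(y + y^2 + y^3 + y^4) has coefficients 0,1,1,1,1 for degrees 0…4.
(y + y^4 + y^5) has coefficients 0,1,0,0,1,1 for degrees 0…5.
Multiplying by (y + y^2 + y^3) gives running coefficients 0,0,1,1,1,1 for degrees 0…5.
Finally multiplying by (1 + y^2 + y^4 + y^5), the product of all factors after the first has coefficients 0,0,1,1,2,2 for degrees 0…5.
[y^5] = 1·2 + 1·1 + 1·1 + 1·0 = 4.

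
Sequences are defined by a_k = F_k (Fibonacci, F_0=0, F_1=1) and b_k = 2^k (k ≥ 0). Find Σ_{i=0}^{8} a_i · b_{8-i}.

423

The convolution is the t^8 coefficient of A(t)B(t).
Σ = 0·256 + 1·128 + 1·64 + 2·32 + 3·16 + 5·8 + 8·4 + 13·2 + 21·1 = 423.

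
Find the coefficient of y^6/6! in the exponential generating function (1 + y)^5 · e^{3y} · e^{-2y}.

4051

The EGF product rule gives c_6 = Σ_{k_1+k_2+k_3=6} C(6; k_1,k_2,k_3) · ∏ g_i(k_i), where (1+y)^5 gives the falling factorial (5)_k; e^{3y} gives (3)^k; e^{-2y} gives (-2)^k.
g_1(k) for k = 0…6: 1, 5, 20, 60, 120, 120, 0.
g_2(k) for k = 0…6: 1, 3, 9, 27, 81, 243, 729.
g_3(k) for k = 0…6: 1, -2, 4, -8, 16, -32, 64.
First combine the last two factors: h(k) = Σ_j C(k,j)·g_2(j)·g_3(k−j) for k = 0…6: 1, 1, 1, 1, 1, 1, 1.
c_6 = Σ_k C(6,k)·g_1(k)·h(6−k) = 1·1·1 + 6·5·1 + 15·20·1 + 20·60·1 + 15·120·1 + 6·120·1 = 1 + 30 + 300 + 1200 + 1800 + 720 = 4051.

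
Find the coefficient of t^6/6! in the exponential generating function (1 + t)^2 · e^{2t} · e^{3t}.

The EGF product rule gives c_6 = Σ_{k_1+k_2+k_3=6} C(6; k_1,k_2,k_3) · ∏ g_i(k_i), where (1+t)^2 gives the falling factorial (2)_k; e^{2t} gives (2)^k; e^{3t} gives (3)^k.
g_1(k) for k = 0…6: 1, 2, 2, 0, 0, 0, 0.
g_2(k) for k = 0…6: 1, 2, 4, 8, 16, 32, 64.
g_3(k) for k = 0…6: 1, 3, 9, 27, 81, 243, 729.
First combine the last two factors: h(k) = Σ_j C(k,j)·g_2(j)·g_3(k−j) for k = 0…6: 1, 5, 25, 125, 625, 3125, 15625.
c_6 = Σ_k C(6,k)·g_1(k)·h(6−k) = 1·1·15625 + 6·2·3125 + 15·2·625 = 15625 + 37500 + 18750 = 71875.

71875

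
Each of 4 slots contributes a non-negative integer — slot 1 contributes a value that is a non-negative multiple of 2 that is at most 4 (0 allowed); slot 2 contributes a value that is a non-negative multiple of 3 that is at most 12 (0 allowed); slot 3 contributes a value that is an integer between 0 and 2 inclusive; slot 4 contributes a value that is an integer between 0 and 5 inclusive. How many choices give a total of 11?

The generating function for the choices is (1 + z^2 + z^4)·(1 + z^3 + z^6 + z^9 + z^12)·(1 + z + z^2)·(1 + z + z^2 + z^3 + z^4 + z^5); the count is [z^11].
(1 + z^2 + z^4) has coefficients 1,0,1,0,1 for degrees 0…4.
(1 + z^3 + z^6 + z^9 + z^12) has coefficients 1,0,0,1,0,0,1,0,0,1,0,0 for degrees 0…11.
Multiplying by (1 + z + z^2) gives running coefficients 1,1,1,1,1,1,1,1,1,1,1,1 for degrees 0…11.
Finally multiplying by (1 + z + z^2 + z^3 + z^4 + z^5), the product of all factors after the first has coefficients 1,2,3,4,5,6,6,6,6,6,6,6 for degrees 0…11.
[z^11] = 1·6 + 1·6 + 1·6 = 18.

18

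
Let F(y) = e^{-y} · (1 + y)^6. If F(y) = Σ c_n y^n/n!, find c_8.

The EGF product rule gives c_8 = Σ_{k_1+k_2=8} C(8; k_1,k_2) · ∏ g_i(k_i), where e^{-y} gives (-1)^k; (1+y)^6 gives the falling factorial (6)_k.
g_1(k) for k = 0…8: 1, -1, 1, -1, 1, -1, 1, -1, 1.
g_2(k) for k = 0…8: 1, 6, 30, 120, 360, 720, 720, 0, 0.
c_8 = Σ_k C(8,k)·g_1(k)·g_2(8−k) = 28·1·720 + 56·(-1)·720 + 70·1·360 + 56·(-1)·120 + 28·1·30 + 8·(-1)·6 + 1·1·1 = 20160 − 40320 + 25200 − 6720 + 840 − 48 + 1 = -887.

-887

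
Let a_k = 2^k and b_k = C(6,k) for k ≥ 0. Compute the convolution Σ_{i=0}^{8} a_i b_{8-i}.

The convolution is the t^8 coefficient of A(t)B(t).
Σ = 1·0 + 2·0 + 4·1 + 8·6 + 16·15 + 32·20 + 64·15 + 128·6 + 256·1 = 2916.

2916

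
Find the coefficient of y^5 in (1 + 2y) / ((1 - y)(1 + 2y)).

1

The denominator gives the recurrence a_n = −a_(n−1) + 2a_(n−2) for n ≥ 2; the numerator fixes a_0 = 1, a_1 = 1.
Iterating: 1, 1, 1, 1, 1, 1, so a_5 = 1.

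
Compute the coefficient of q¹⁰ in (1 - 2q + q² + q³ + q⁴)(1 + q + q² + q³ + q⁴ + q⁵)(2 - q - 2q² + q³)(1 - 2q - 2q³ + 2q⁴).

(1 - 2q + q² + q³ + q⁴) has coefficients 1,-2,1,1,1 for degrees 0…4.
(1 + q + q² + q³ + q⁴ + q⁵) has coefficients 1,1,1,1,1,1,0,0,0,0,0 for degrees 0…10.
Multiplying by (2 - q - 2q² + q³) gives running coefficients 2,1,-1,0,0,0,-2,-1,1,0,0 for degrees 0…10.
Finally multiplying by (1 - 2q - 2q³ + 2q⁴), the product of all factors after the first has coefficients 2,-3,-3,-2,2,4,-4,3,3,2,-2 for degrees 0…10.
[q¹⁰] = 1·(-2) − 2·2 + 1·3 + 1·3 + 1·(-4) = -4.

-4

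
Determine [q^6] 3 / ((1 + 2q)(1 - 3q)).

1389

The denominator gives the recurrence a_n = a_(n−1) + 6a_(n−2) for n ≥ 2; the numerator fixes a_0 = 3, a_1 = 3.
Iterating: 3, 3, 21, 39, 165, 399, 1389, so a_6 = 1389.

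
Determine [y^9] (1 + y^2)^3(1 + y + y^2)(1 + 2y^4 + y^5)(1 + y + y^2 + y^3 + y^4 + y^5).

66

(1 + y^2)^3 has coefficients 1,0,3,0,3,0,1 for degrees 0…6.
(1 + y + y^2) has coefficients 1,1,1,0,0,0,0,0,0,0 for degrees 0…9.
Multiplying by (1 + 2y^4 + y^5) gives running coefficients 1,1,1,0,2,3,3,1,0,0 for degrees 0…9.
Finally multiplying by (1 + y + y^2 + y^3 + y^4 + y^5), the product of all factors after the first has coefficients 1,2,3,3,5,8,10,10,9,9 for degrees 0…9.
[y^9] = 1·9 + 3·10 + 3·8 + 1·3 = 66.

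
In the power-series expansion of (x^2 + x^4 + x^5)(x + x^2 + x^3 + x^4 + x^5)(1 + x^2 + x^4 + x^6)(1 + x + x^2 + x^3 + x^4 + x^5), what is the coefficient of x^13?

(x^2 + x^4 + x^5) has coefficients 0,0,1,0,1,1 for degrees 0…5.
(x + x^2 + x^3 + x^4 + x^5) has coefficients 0,1,1,1,1,1,0,0,0,0,0,0,0,0 for degrees 0…13.
Multiplying by (1 + x^2 + x^4 + x^6) gives running coefficients 0,1,1,2,2,3,2,3,2,2,1,1,0,0 for degrees 0…13.
Finally multiplying by (1 + x + x^2 + x^3 + x^4 + x^5), the product of all factors after the first has coefficients 0,1,2,4,6,9,11,13,14,14,13,11,9,6 for degrees 0…13.
[x^13] = 1·11 + 1·14 + 1·14 = 39.

39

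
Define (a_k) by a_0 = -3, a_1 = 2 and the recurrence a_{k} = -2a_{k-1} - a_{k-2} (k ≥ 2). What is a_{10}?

7

The ordinary generating function has denominator 1 + 2t + t^2.
Iterating the recurrence: a_0,…,a_{10} = -3, 2, -1, 0, 1, -2, 3, -4, 5, -6, 7.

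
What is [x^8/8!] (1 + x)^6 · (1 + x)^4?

1814400

The EGF product rule gives c_8 = Σ_{k_1+k_2=8} C(8; k_1,k_2) · ∏ g_i(k_i), where (1+x)^6 gives the falling factorial (6)_k; (1+x)^4 gives the falling factorial (4)_k.
g_1(k) for k = 0…8: 1, 6, 30, 120, 360, 720, 720, 0, 0.
g_2(k) for k = 0…8: 1, 4, 12, 24, 24, 0, 0, 0, 0.
c_8 = Σ_k C(8,k)·g_1(k)·g_2(8−k) = 70·360·24 + 56·720·24 + 28·720·12 = 604800 + 967680 + 241920 = 1814400.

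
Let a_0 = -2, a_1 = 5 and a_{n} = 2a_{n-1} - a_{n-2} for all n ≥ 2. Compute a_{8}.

54

The ordinary generating function has denominator 1 - 2q + q^2.
Iterating the recurrence: a_0,…,a_{8} = -2, 5, 12, 19, 26, 33, 40, 47, 54.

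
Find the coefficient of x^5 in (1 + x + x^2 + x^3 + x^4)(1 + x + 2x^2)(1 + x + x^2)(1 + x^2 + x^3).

(1 + x + x^2 + x^3 + x^4) has coefficients 1,1,1,1,1 for degrees 0…4.
(1 + x + 2x^2) has coefficients 1,1,2,0,0,0 for degrees 0…5.
Multiplying by (1 + x + x^2) gives running coefficients 1,2,4,3,2,0 for degrees 0…5.
Finally multiplying by (1 + x^2 + x^3), the product of all factors after the first has coefficients 1,2,5,6,8,7 for degrees 0…5.
[x^5] = 1·7 + 1·8 + 1·6 + 1·5 + 1·2 = 28.

28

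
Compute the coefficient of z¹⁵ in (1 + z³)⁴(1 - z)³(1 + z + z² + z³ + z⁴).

(1 + z³)⁴ has coefficients 1,0,0,4,0,0,6,0,0,4,0,0,1 for degrees 0…12.
(1 - z)³ has coefficients 1,-3,3,-1,0,0,0,0,0,0,0,0,0,0,0,0 for degrees 0…15.
Finally multiplying by (1 + z + z² + z³ + z⁴), the product of all factors after the first has coefficients 1,-2,1,0,0,-1,2,-1,0,0,0,0,0,0,0,0 for degrees 0…15.
[z¹⁵] = 1·0 + 4·0 + 6·0 + 4·2 + 1·0 = 8.

8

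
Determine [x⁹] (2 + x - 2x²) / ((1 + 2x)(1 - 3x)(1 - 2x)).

Partial fractions give a closed form: a_n = (1/5)·(-2)^n + (19/5)·3^n + (-2)·2^n.
At n = 9: a_9 = 73669.

73669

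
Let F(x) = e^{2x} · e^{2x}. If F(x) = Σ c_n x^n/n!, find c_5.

The EGF product rule gives c_5 = Σ_{k_1+k_2=5} C(5; k_1,k_2) · ∏ g_i(k_i), where e^{2x} gives (2)^k; e^{2x} gives (2)^k.
g_1(k) for k = 0…5: 1, 2, 4, 8, 16, 32.
g_2(k) for k = 0…5: 1, 2, 4, 8, 16, 32.
c_5 = Σ_k C(5,k)·g_1(k)·g_2(5−k) = 1·1·32 + 5·2·16 + 10·4·8 + 10·8·4 + 5·16·2 + 1·32·1 = 32 + 160 + 320 + 320 + 160 + 32 = 1024.

1024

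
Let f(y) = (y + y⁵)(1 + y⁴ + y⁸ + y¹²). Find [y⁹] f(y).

2

(y + y⁵) has coefficients 0,1,0,0,0,1 for degrees 0…5.
(1 + y⁴ + y⁸ + y¹²) has coefficients 1,0,0,0,1,0,0,0,1,0 for degrees 0…9.
[y⁹] = 1·1 + 1·1 = 2.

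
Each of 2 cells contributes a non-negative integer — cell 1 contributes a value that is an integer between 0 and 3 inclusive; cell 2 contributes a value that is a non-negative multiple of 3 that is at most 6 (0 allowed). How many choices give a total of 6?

2

The generating function for the choices is (1 + q + q^2 + q^3)·(1 + q^3 + q^6); the count is [q^6].
(1 + q + q^2 + q^3) has coefficients 1,1,1,1 for degrees 0…3.
(1 + q^3 + q^6) has coefficients 1,0,0,1,0,0,1 for degrees 0…6.
[q^6] = 1·1 + 1·0 + 1·0 + 1·1 = 2.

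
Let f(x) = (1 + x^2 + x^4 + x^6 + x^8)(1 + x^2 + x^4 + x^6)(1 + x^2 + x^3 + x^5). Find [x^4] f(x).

5

(1 + x^2 + x^4 + x^6 + x^8) has coefficients 1,0,1,0,1 for degrees 0…4.
(1 + x^2 + x^4 + x^6) has coefficients 1,0,1,0,1 for degrees 0…4.
Finally multiplying by (1 + x^2 + x^3 + x^5), the product of all factors after the first has coefficients 1,0,2,1,2 for degrees 0…4.
[x^4] = 1·2 + 1·2 + 1·1 = 5.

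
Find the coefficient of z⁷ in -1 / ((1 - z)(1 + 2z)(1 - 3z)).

-1934

Partial fractions give a closed form: a_n = (1/6)·1^n + (-4/15)·(-2)^n + (-9/10)·3^n.
At n = 7: a_7 = -1934.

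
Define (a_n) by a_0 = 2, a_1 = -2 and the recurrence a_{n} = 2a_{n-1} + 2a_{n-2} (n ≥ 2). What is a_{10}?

The ordinary generating function has denominator 1 - 2t - 2t^2.
Iterating the recurrence: a_0,…,a_{10} = 2, -2, 0, -4, -8, -24, -64, -176, -480, -1312, -3584.

-3584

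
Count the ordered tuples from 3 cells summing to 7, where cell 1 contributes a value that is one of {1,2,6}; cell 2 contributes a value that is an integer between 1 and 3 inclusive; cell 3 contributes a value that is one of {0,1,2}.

2

The generating function for the choices is (t + t^2 + t^6)·(t + t^2 + t^3)·(1 + t + t^2); the count is [t^7].
(t + t^2 + t^6) has coefficients 0,1,1,0,0,0,1 for degrees 0…6.
(t + t^2 + t^3) has coefficients 0,1,1,1,0,0,0,0 for degrees 0…7.
Finally multiplying by (1 + t + t^2), the product of all factors after the first has coefficients 0,1,2,3,2,1,0,0 for degrees 0…7.
[t^7] = 1·0 + 1·1 + 1·1 = 2.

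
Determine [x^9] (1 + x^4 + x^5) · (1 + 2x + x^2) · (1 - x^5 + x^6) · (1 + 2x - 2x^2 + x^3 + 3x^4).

5

(1 + x^4 + x^5) has coefficients 1,0,0,0,1,1 for degrees 0…5.
(1 + 2x + x^2) has coefficients 1,2,1,0,0,0,0,0,0,0 for degrees 0…9.
Multiplying by (1 - x^5 + x^6) gives running coefficients 1,2,1,0,0,-1,-1,1,1,0 for degrees 0…9.
Finally multiplying by (1 + 2x - 2x^2 + x^3 + 3x^4), the product of all factors after the first has coefficients 1,4,3,-1,3,6,0,1,4,-4 for degrees 0…9.
[x^9] = 1·(-4) + 1·6 + 1·3 = 5.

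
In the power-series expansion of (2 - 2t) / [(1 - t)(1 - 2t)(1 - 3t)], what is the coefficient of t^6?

4118

Partial fractions give a closed form: a_n = (-4)·2^n + (6)·3^n.
At n = 6: a_6 = 4118.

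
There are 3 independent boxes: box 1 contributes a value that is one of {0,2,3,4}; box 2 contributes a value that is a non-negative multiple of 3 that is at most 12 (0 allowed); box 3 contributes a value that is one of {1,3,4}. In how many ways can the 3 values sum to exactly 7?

The generating function for the choices is (1 + x² + x³ + x⁴)·(1 + x³ + x⁶ + x⁹ + x¹²)·(x + x³ + x⁴); the count is [x⁷].
(1 + x² + x³ + x⁴) has coefficients 1,0,1,1,1 for degrees 0…4.
(1 + x³ + x⁶ + x⁹ + x¹²) has coefficients 1,0,0,1,0,0,1,0 for degrees 0…7.
Finally multiplying by (x + x³ + x⁴), the product of all factors after the first has coefficients 0,1,0,1,2,0,1,2 for degrees 0…7.
[x⁷] = 1·2 + 1·0 + 1·2 + 1·1 = 5.

5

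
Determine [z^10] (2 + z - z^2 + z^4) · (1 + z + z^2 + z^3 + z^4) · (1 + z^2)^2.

2

(2 + z - z^2 + z^4) has coefficients 2,1,-1,0,1 for degrees 0…4.
(1 + z + z^2 + z^3 + z^4) has coefficients 1,1,1,1,1,0,0,0,0,0,0 for degrees 0…10.
Finally multiplying by (1 + z^2)^2, the product of all factors after the first has coefficients 1,1,3,3,4,3,3,1,1,0,0 for degrees 0…10.
[z^10] = 2·0 + 1·0 − 1·1 + 1·3 = 2.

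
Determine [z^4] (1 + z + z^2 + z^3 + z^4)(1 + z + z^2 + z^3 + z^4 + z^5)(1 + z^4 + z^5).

(1 + z + z^2 + z^3 + z^4) has coefficients 1,1,1,1,1 for degrees 0…4.
(1 + z + z^2 + z^3 + z^4 + z^5) has coefficients 1,1,1,1,1 for degrees 0…4.
Finally multiplying by (1 + z^4 + z^5), the product of all factors after the first has coefficients 1,1,1,1,2 for degrees 0…4.
[z^4] = 1·2 + 1·1 + 1·1 + 1·1 + 1·1 = 6.

6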